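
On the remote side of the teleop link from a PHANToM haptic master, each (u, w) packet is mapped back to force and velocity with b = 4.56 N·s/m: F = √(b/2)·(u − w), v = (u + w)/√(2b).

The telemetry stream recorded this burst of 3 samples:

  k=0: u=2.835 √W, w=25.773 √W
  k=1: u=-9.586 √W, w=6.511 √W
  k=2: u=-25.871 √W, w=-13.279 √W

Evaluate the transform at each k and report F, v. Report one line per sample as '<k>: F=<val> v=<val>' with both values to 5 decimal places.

0: F=-34.63562 v=9.47306
1: F=-24.30594 v=-1.01823
2: F=-19.01350 v=-12.96386

k=0: u−w=-22.93800, u+w=28.60800; √(b/2)=1.50997, √(2b)=3.01993; F=1.50997×(-22.938)=-34.63562, v=28.60800/3.01993=9.47306
k=1: u−w=-16.09700, u+w=-3.07500; √(b/2)=1.50997, √(2b)=3.01993; F=1.50997×(-16.097)=-24.30594, v=-3.07500/3.01993=-1.01823
k=2: u−w=-12.59200, u+w=-39.15000; √(b/2)=1.50997, √(2b)=3.01993; F=1.50997×(-12.592)=-19.01350, v=-39.15000/3.01993=-12.96386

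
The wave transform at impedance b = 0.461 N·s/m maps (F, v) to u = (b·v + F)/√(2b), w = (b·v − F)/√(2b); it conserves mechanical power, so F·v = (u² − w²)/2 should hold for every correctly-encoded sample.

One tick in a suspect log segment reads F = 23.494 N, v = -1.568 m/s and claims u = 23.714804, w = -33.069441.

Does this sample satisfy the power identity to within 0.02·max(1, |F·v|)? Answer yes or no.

no

F·v = 23.494×(-1.568) = -36.838592 W.
(u² − w²)/2 = (562.391929 − 1093.587928)/2 = -265.598000 W.
|Δ| = 228.759408;  2% of max(1, |F·v|) = 0.736772.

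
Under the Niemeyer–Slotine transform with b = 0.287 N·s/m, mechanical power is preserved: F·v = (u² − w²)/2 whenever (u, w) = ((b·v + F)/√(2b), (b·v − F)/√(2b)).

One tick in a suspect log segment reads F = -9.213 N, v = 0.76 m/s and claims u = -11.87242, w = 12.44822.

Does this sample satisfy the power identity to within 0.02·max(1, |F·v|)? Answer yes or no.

F·v = (-9.213)×0.76 = -7.00188 W.
(u² − w²)/2 = (140.95436 − 154.95818)/2 = -7.00191 W.
|Δ| = 0.00003;  2% of max(1, |F·v|) = 0.14004.

yes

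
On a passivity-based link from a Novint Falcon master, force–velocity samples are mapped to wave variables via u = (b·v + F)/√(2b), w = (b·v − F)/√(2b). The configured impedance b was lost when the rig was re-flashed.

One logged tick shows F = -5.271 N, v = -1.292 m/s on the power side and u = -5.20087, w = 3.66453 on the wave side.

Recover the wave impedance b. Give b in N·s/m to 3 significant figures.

u + w = -1.53634;  u + w = √(2b)·v, so √(2b) = -1.53634/(-1.292) = 1.18912.
b = (√(2b))²/2 = 1.41400/2 = 0.70700.
(Check via u − w = 2F/√(2b): u − w = -8.86540, 2F/√(2b) = -8.86540.)

b = 0.707 N·s/m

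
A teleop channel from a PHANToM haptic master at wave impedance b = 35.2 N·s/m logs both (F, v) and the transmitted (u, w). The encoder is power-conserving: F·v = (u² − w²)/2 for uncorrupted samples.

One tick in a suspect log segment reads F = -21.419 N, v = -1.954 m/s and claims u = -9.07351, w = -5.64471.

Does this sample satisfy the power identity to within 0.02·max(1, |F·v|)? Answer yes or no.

F·v = (-21.419)×(-1.954) = 41.85273 W.
(u² − w²)/2 = (82.32858 − 31.86275)/2 = 25.23292 W.
|Δ| = 16.61981;  2% of max(1, |F·v|) = 0.83705.

no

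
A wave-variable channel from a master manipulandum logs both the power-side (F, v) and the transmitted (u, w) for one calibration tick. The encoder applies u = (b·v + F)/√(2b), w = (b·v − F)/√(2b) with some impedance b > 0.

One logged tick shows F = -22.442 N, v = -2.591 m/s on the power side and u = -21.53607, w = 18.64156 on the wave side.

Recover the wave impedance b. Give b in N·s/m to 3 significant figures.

b = 0.624 N·s/m

u + w = -2.89451;  u + w = √(2b)·v, so √(2b) = -2.89451/(-2.591) = 1.11714.
b = (√(2b))²/2 = 1.24800/2 = 0.62400.
(Check via u − w = 2F/√(2b): u − w = -40.17763, 2F/√(2b) = -40.17759.)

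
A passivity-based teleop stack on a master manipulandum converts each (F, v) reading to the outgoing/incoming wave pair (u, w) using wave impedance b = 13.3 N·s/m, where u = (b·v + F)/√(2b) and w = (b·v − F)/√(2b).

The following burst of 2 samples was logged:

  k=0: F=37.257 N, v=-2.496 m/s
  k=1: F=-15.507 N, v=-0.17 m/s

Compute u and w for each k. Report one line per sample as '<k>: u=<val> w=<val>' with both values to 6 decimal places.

k=0: b·v=13.3×(-2.496)=-33.196800; √(2b)=5.157519; u=(-33.196800+37.257)/5.157519=0.787239, w=(-33.196800−37.257)/5.157519=-13.660406
k=1: b·v=13.3×(-0.17)=-2.261000; √(2b)=5.157519; u=(-2.261000+(-15.507))/5.157519=-3.445067, w=(-2.261000−(-15.507))/5.157519=2.568289

0: u=0.787239 w=-13.660406
1: u=-3.445067 w=2.568289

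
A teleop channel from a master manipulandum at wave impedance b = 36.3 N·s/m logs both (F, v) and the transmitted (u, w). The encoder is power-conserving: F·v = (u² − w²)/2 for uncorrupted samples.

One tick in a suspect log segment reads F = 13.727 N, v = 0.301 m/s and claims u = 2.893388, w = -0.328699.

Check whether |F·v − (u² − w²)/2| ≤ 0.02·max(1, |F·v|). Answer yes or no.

F·v = 13.727×0.301 = 4.131827 W.
(u² − w²)/2 = (8.371694 − 0.108043)/2 = 4.131826 W.
|Δ| = 0.000001;  2% of max(1, |F·v|) = 0.082637.

yes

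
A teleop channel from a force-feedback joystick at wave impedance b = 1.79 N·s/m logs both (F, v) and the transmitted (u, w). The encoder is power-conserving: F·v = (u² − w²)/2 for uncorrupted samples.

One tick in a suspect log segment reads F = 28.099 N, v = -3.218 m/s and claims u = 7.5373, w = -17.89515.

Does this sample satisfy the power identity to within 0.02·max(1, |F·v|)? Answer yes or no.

F·v = 28.099×(-3.218) = -90.4226 W.
(u² − w²)/2 = (56.8109 − 320.2364)/2 = -131.7128 W.
|Δ| = 41.2902;  2% of max(1, |F·v|) = 1.8085.

no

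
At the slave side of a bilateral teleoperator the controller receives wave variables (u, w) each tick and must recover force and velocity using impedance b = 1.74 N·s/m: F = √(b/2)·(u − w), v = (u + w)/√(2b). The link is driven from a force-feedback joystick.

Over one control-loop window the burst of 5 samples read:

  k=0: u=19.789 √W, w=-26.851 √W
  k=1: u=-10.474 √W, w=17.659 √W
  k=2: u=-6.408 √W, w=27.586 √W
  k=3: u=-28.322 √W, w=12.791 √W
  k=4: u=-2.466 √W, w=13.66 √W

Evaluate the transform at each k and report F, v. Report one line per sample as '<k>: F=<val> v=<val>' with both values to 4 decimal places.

k=0: u−w=46.6400, u+w=-7.0620; √(b/2)=0.9327, √(2b)=1.8655; F=0.9327×46.64=43.5029, v=-7.0620/1.8655=-3.7856
k=1: u−w=-28.1330, u+w=7.1850; √(b/2)=0.9327, √(2b)=1.8655; F=0.9327×(-28.133)=-26.2407, v=7.1850/1.8655=3.8516
k=2: u−w=-33.9940, u+w=21.1780; √(b/2)=0.9327, √(2b)=1.8655; F=0.9327×(-33.994)=-31.7075, v=21.1780/1.8655=11.3526
k=3: u−w=-41.1130, u+w=-15.5310; √(b/2)=0.9327, √(2b)=1.8655; F=0.9327×(-41.113)=-38.3477, v=-15.5310/1.8655=-8.3255
k=4: u−w=-16.1260, u+w=11.1940; √(b/2)=0.9327, √(2b)=1.8655; F=0.9327×(-16.126)=-15.0413, v=11.1940/1.8655=6.0006

0: F=43.5029 v=-3.7856
1: F=-26.2407 v=3.8516
2: F=-31.7075 v=11.3526
3: F=-38.3477 v=-8.3255
4: F=-15.0413 v=6.0006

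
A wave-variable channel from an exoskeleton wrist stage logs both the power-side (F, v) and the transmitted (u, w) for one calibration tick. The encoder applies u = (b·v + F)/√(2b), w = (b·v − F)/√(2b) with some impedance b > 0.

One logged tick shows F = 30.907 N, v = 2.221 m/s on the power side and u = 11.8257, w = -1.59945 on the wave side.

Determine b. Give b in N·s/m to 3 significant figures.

b = 10.6 N·s/m

u + w = 10.2263;  u + w = √(2b)·v, so √(2b) = 10.2263/2.221 = 4.6043.
b = (√(2b))²/2 = 21.2000/2 = 10.6000.
(Check via u − w = 2F/√(2b): u − w = 13.4251, 2F/√(2b) = 13.4251.)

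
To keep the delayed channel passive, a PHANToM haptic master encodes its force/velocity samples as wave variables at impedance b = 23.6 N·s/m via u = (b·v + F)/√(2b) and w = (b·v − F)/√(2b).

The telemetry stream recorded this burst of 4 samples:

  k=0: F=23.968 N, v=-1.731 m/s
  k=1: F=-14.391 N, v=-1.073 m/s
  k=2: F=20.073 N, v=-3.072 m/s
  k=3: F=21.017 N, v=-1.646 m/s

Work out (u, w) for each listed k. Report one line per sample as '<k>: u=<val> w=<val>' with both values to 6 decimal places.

0: u=-2.457503 w=-9.434858
1: u=-5.780567 w=-1.591185
2: u=-7.630928 w=-13.474405
3: u=-2.595053 w=-8.713338

k=0: b·v=23.6×(-1.731)=-40.851600; √(2b)=6.870226; u=(-40.851600+23.968)/6.870226=-2.457503, w=(-40.851600−23.968)/6.870226=-9.434858
k=1: b·v=23.6×(-1.073)=-25.322800; √(2b)=6.870226; u=(-25.322800+(-14.391))/6.870226=-5.780567, w=(-25.322800−(-14.391))/6.870226=-1.591185
k=2: b·v=23.6×(-3.072)=-72.499200; √(2b)=6.870226; u=(-72.499200+20.073)/6.870226=-7.630928, w=(-72.499200−20.073)/6.870226=-13.474405
k=3: b·v=23.6×(-1.646)=-38.845600; √(2b)=6.870226; u=(-38.845600+21.017)/6.870226=-2.595053, w=(-38.845600−21.017)/6.870226=-8.713338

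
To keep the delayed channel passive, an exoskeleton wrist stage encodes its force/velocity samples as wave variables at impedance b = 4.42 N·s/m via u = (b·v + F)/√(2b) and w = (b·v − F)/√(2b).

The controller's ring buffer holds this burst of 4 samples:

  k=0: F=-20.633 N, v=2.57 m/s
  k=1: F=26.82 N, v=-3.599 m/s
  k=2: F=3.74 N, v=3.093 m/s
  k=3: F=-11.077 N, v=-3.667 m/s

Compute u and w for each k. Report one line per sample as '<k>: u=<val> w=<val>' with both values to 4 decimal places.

k=0: b·v=4.42×2.57=11.3594; √(2b)=2.9732; u=(11.3594+(-20.633))/2.9732=-3.1190, w=(11.3594−(-20.633))/2.9732=10.7602
k=1: b·v=4.42×(-3.599)=-15.9076; √(2b)=2.9732; u=(-15.9076+26.82)/2.9732=3.6702, w=(-15.9076−26.82)/2.9732=-14.3708
k=2: b·v=4.42×3.093=13.6711; √(2b)=2.9732; u=(13.6711+3.74)/2.9732=5.8560, w=(13.6711−3.74)/2.9732=3.3402
k=3: b·v=4.42×(-3.667)=-16.2081; √(2b)=2.9732; u=(-16.2081+(-11.077))/2.9732=-9.1770, w=(-16.2081−(-11.077))/2.9732=-1.7258

0: u=-3.1190 w=10.7602
1: u=3.6702 w=-14.3708
2: u=5.8560 w=3.3402
3: u=-9.1770 w=-1.7258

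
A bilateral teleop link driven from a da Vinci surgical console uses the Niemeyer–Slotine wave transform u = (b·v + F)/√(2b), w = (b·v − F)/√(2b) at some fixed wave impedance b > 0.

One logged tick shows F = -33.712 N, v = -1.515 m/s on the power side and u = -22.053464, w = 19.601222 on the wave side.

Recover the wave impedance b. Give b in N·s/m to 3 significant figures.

u + w = -2.452242;  u + w = √(2b)·v, so √(2b) = -2.452242/(-1.515) = 1.618642.
b = (√(2b))²/2 = 2.620001/2 = 1.310000.
(Check via u − w = 2F/√(2b): u − w = -41.654686, 2F/√(2b) = -41.654682.)

b = 1.31 N·s/m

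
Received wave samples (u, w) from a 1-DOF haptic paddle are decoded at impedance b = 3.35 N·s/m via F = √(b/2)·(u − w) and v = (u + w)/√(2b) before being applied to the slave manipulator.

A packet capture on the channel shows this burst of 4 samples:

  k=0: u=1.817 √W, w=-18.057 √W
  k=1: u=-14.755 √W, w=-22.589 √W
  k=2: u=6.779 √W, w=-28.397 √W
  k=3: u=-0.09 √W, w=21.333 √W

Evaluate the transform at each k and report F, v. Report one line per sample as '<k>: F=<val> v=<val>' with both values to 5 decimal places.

0: F=25.72129 v=-6.27406
1: F=10.13890 v=-14.42725
2: F=45.52541 v=-8.35176
3: F=-27.72603 v=8.20689

k=0: u−w=19.87400, u+w=-16.24000; √(b/2)=1.29422, √(2b)=2.58844; F=1.29422×19.874=25.72129, v=-16.24000/2.58844=-6.27406
k=1: u−w=7.83400, u+w=-37.34400; √(b/2)=1.29422, √(2b)=2.58844; F=1.29422×7.834=10.13890, v=-37.34400/2.58844=-14.42725
k=2: u−w=35.17600, u+w=-21.61800; √(b/2)=1.29422, √(2b)=2.58844; F=1.29422×35.176=45.52541, v=-21.61800/2.58844=-8.35176
k=3: u−w=-21.42300, u+w=21.24300; √(b/2)=1.29422, √(2b)=2.58844; F=1.29422×(-21.423)=-27.72603, v=21.24300/2.58844=8.20689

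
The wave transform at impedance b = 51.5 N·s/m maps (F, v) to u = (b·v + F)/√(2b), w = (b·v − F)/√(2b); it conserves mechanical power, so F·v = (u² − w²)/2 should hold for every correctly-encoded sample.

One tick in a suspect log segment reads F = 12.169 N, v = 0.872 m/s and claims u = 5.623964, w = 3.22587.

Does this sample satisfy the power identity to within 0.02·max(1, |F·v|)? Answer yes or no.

F·v = 12.169×0.872 = 10.611368 W.
(u² − w²)/2 = (31.628971 − 10.406237)/2 = 10.611367 W.
|Δ| = 0.000001;  2% of max(1, |F·v|) = 0.212227.

yes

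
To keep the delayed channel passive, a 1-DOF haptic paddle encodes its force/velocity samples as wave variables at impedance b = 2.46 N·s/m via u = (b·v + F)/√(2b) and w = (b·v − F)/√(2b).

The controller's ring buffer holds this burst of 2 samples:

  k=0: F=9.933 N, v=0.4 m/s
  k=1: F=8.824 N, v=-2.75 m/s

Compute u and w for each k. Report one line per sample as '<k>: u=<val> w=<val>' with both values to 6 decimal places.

k=0: b·v=2.46×0.4=0.984000; √(2b)=2.218107; u=(0.984000+9.933)/2.218107=4.921764, w=(0.984000−9.933)/2.218107=-4.034521
k=1: b·v=2.46×(-2.75)=-6.765000; √(2b)=2.218107; u=(-6.765000+8.824)/2.218107=0.928269, w=(-6.765000−8.824)/2.218107=-7.028064

0: u=4.921764 w=-4.034521
1: u=0.928269 w=-7.028064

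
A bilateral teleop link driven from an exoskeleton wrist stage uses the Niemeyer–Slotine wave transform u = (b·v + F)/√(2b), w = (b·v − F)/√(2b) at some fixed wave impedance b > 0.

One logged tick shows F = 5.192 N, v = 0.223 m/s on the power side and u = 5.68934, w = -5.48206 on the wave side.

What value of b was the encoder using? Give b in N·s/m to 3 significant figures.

b = 0.432 N·s/m

u + w = 0.2073;  u + w = √(2b)·v, so √(2b) = 0.2073/0.223 = 0.9295.
b = (√(2b))²/2 = 0.8640/2 = 0.4320.
(Check via u − w = 2F/√(2b): u − w = 11.1714, 2F/√(2b) = 11.1715.)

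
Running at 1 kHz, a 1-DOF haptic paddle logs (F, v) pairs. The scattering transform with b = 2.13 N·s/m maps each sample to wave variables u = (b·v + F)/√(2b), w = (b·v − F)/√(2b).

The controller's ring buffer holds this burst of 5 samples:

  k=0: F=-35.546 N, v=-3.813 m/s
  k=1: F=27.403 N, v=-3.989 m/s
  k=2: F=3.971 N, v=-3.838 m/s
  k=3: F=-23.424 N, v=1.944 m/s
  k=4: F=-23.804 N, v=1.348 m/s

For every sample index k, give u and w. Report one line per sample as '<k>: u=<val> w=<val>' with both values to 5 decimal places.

0: u=-21.15706 w=13.28712
1: u=9.16020 w=-17.39340
2: u=-2.03682 w=-5.88473
3: u=-9.34278 w=13.35515
4: u=-10.14196 w=12.92420

k=0: b·v=2.13×(-3.813)=-8.12169; √(2b)=2.06398; u=(-8.12169+(-35.546))/2.06398=-21.15706, w=(-8.12169−(-35.546))/2.06398=13.28712
k=1: b·v=2.13×(-3.989)=-8.49657; √(2b)=2.06398; u=(-8.49657+27.403)/2.06398=9.16020, w=(-8.49657−27.403)/2.06398=-17.39340
k=2: b·v=2.13×(-3.838)=-8.17494; √(2b)=2.06398; u=(-8.17494+3.971)/2.06398=-2.03682, w=(-8.17494−3.971)/2.06398=-5.88473
k=3: b·v=2.13×1.944=4.14072; √(2b)=2.06398; u=(4.14072+(-23.424))/2.06398=-9.34278, w=(4.14072−(-23.424))/2.06398=13.35515
k=4: b·v=2.13×1.348=2.87124; √(2b)=2.06398; u=(2.87124+(-23.804))/2.06398=-10.14196, w=(2.87124−(-23.804))/2.06398=12.92420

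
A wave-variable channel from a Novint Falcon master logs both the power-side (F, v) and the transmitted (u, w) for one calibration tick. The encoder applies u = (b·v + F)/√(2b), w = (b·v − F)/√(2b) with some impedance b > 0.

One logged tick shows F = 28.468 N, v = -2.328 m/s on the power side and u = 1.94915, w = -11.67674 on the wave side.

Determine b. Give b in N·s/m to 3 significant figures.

u + w = -9.72759;  u + w = √(2b)·v, so √(2b) = -9.72759/(-2.328) = 4.17852.
b = (√(2b))²/2 = 17.46001/2 = 8.73001.
(Check via u − w = 2F/√(2b): u − w = 13.62589, 2F/√(2b) = 13.62588.)

b = 8.73 N·s/m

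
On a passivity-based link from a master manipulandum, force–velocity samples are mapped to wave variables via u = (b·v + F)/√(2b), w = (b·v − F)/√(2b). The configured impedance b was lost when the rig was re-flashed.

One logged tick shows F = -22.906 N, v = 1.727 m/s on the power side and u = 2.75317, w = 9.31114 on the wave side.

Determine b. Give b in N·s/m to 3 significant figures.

u + w = 12.06431;  u + w = √(2b)·v, so √(2b) = 12.06431/1.727 = 6.98570.
b = (√(2b))²/2 = 48.80005/2 = 24.40003.
(Check via u − w = 2F/√(2b): u − w = -6.55797, 2F/√(2b) = -6.55797.)

b = 24.4 N·s/m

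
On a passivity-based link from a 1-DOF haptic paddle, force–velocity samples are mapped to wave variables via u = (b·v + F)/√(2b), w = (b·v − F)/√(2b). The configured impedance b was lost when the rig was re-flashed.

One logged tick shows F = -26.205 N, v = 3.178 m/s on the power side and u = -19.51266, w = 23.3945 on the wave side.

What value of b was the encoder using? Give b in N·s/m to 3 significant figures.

u + w = 3.8818;  u + w = √(2b)·v, so √(2b) = 3.8818/3.178 = 1.2215.
b = (√(2b))²/2 = 1.4920/2 = 0.7460.
(Check via u − w = 2F/√(2b): u − w = -42.9072, 2F/√(2b) = -42.9072.)

b = 0.746 N·s/m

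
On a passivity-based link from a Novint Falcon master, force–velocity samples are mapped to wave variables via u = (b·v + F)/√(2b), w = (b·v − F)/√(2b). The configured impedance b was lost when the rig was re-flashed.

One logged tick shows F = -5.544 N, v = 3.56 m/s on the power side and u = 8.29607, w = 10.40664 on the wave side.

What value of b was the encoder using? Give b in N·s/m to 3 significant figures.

u + w = 18.7027;  u + w = √(2b)·v, so √(2b) = 18.7027/3.56 = 5.2536.
b = (√(2b))²/2 = 27.6000/2 = 13.8000.
(Check via u − w = 2F/√(2b): u − w = -2.1106, 2F/√(2b) = -2.1106.)

b = 13.8 N·s/m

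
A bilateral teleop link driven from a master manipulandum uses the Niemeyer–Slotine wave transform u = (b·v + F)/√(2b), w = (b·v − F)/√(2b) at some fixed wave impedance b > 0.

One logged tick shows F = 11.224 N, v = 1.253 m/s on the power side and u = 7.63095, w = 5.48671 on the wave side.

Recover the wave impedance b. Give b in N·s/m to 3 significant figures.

b = 54.8 N·s/m

u + w = 13.11766;  u + w = √(2b)·v, so √(2b) = 13.11766/1.253 = 10.46900.
b = (√(2b))²/2 = 109.60001/2 = 54.80001.
(Check via u − w = 2F/√(2b): u − w = 2.14424, 2F/√(2b) = 2.14423.)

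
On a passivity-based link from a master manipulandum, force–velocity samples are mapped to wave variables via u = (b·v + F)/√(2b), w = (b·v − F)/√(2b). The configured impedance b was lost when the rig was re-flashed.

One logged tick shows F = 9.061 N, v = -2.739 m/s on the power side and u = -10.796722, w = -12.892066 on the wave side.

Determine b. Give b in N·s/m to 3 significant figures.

u + w = -23.688788;  u + w = √(2b)·v, so √(2b) = -23.688788/(-2.739) = 8.648700.
b = (√(2b))²/2 = 74.800003/2 = 37.400002.
(Check via u − w = 2F/√(2b): u − w = 2.095344, 2F/√(2b) = 2.095344.)

b = 37.4 N·s/m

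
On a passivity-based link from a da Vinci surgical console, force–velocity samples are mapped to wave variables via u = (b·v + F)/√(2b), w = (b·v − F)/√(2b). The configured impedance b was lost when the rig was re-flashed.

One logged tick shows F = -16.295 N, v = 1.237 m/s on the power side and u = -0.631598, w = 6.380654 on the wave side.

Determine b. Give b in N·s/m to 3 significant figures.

u + w = 5.749056;  u + w = √(2b)·v, so √(2b) = 5.749056/1.237 = 4.647580.
b = (√(2b))²/2 = 21.599996/2 = 10.799998.
(Check via u − w = 2F/√(2b): u − w = -7.012252, 2F/√(2b) = -7.012252.)

b = 10.8 N·s/m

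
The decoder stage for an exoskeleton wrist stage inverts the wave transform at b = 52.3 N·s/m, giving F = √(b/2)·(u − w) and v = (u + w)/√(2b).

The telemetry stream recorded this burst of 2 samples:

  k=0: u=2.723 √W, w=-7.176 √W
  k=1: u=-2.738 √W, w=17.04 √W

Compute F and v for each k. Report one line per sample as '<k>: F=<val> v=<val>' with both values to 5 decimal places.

k=0: u−w=9.89900, u+w=-4.45300; √(b/2)=5.11371, √(2b)=10.22741; F=5.11371×9.899=50.62059, v=-4.45300/10.22741=-0.43540
k=1: u−w=-19.77800, u+w=14.30200; √(b/2)=5.11371, √(2b)=10.22741; F=5.11371×(-19.778)=-101.13890, v=14.30200/10.22741=1.39840

0: F=50.62059 v=-0.43540
1: F=-101.13890 v=1.39840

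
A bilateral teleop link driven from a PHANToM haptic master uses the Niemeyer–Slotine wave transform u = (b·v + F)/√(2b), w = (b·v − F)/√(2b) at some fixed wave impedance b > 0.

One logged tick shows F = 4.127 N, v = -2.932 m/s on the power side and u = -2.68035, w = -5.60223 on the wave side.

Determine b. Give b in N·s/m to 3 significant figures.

u + w = -8.2826;  u + w = √(2b)·v, so √(2b) = -8.2826/(-2.932) = 2.8249.
b = (√(2b))²/2 = 7.9800/2 = 3.9900.
(Check via u − w = 2F/√(2b): u − w = 2.9219, 2F/√(2b) = 2.9219.)

b = 3.99 N·s/m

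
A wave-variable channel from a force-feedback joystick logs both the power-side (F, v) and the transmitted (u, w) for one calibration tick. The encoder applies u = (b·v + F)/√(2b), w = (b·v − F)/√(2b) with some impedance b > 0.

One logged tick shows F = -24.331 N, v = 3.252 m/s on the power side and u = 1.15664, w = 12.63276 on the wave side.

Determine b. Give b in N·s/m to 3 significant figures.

b = 8.99 N·s/m

u + w = 13.78940;  u + w = √(2b)·v, so √(2b) = 13.78940/3.252 = 4.24028.
b = (√(2b))²/2 = 17.98000/2 = 8.99000.
(Check via u − w = 2F/√(2b): u − w = -11.47612, 2F/√(2b) = -11.47612.)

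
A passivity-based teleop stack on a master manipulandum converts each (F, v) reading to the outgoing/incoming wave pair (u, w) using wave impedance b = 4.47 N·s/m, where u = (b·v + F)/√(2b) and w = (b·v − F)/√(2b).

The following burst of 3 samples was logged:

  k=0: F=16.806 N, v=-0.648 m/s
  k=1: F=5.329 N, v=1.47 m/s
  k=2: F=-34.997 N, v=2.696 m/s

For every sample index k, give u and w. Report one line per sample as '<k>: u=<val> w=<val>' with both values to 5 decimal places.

k=0: b·v=4.47×(-0.648)=-2.89656; √(2b)=2.98998; u=(-2.89656+16.806)/2.98998=4.65201, w=(-2.89656−16.806)/2.98998=-6.58952
k=1: b·v=4.47×1.47=6.57090; √(2b)=2.98998; u=(6.57090+5.329)/2.98998=3.97992, w=(6.57090−5.329)/2.98998=0.41535
k=2: b·v=4.47×2.696=12.05112; √(2b)=2.98998; u=(12.05112+(-34.997))/2.98998=-7.67425, w=(12.05112−(-34.997))/2.98998=15.73525

0: u=4.65201 w=-6.58952
1: u=3.97992 w=0.41535
2: u=-7.67425 w=15.73525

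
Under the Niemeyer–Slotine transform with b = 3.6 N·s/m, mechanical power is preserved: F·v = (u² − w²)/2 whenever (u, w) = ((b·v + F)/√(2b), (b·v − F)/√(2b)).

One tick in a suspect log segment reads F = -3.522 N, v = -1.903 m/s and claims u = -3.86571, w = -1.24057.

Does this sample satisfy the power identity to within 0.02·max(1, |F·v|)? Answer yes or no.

F·v = (-3.522)×(-1.903) = 6.70237 W.
(u² − w²)/2 = (14.94371 − 1.53901)/2 = 6.70235 W.
|Δ| = 0.00002;  2% of max(1, |F·v|) = 0.13405.

yes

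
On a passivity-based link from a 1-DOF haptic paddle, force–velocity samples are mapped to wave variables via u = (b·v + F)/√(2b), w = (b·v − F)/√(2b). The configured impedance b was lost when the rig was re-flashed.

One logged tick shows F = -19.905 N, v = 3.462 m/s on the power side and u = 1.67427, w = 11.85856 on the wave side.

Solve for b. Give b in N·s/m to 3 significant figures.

b = 7.64 N·s/m

u + w = 13.5328;  u + w = √(2b)·v, so √(2b) = 13.5328/3.462 = 3.9090.
b = (√(2b))²/2 = 15.2800/2 = 7.6400.
(Check via u − w = 2F/√(2b): u − w = -10.1843, 2F/√(2b) = -10.1843.)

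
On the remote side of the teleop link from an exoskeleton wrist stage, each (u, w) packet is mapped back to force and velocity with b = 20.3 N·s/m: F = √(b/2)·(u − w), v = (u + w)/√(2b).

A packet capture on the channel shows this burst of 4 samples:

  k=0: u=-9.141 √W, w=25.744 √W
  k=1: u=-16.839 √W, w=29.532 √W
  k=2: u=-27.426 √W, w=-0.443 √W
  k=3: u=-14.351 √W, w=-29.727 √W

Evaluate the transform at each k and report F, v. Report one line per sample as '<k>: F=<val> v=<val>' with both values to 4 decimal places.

0: F=-111.1403 v=2.6057
1: F=-147.7337 v=1.9921
2: F=-85.9653 v=-4.3738
3: F=48.9865 v=-6.9177

k=0: u−w=-34.8850, u+w=16.6030; √(b/2)=3.1859, √(2b)=6.3718; F=3.1859×(-34.885)=-111.1403, v=16.6030/6.3718=2.6057
k=1: u−w=-46.3710, u+w=12.6930; √(b/2)=3.1859, √(2b)=6.3718; F=3.1859×(-46.371)=-147.7337, v=12.6930/6.3718=1.9921
k=2: u−w=-26.9830, u+w=-27.8690; √(b/2)=3.1859, √(2b)=6.3718; F=3.1859×(-26.983)=-85.9653, v=-27.8690/6.3718=-4.3738
k=3: u−w=15.3760, u+w=-44.0780; √(b/2)=3.1859, √(2b)=6.3718; F=3.1859×15.376=48.9865, v=-44.0780/6.3718=-6.9177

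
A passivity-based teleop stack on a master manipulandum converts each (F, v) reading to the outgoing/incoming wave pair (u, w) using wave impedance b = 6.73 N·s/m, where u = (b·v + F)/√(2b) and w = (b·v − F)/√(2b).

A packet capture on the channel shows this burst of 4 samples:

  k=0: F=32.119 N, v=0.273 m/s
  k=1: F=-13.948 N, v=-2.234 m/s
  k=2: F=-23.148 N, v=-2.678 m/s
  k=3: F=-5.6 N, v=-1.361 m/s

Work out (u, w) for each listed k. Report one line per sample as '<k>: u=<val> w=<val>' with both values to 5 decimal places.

k=0: b·v=6.73×0.273=1.83729; √(2b)=3.66879; u=(1.83729+32.119)/3.66879=9.25545, w=(1.83729−32.119)/3.66879=-8.25387
k=1: b·v=6.73×(-2.234)=-15.03482; √(2b)=3.66879; u=(-15.03482+(-13.948))/3.66879=-7.89984, w=(-15.03482−(-13.948))/3.66879=-0.29623
k=2: b·v=6.73×(-2.678)=-18.02294; √(2b)=3.66879; u=(-18.02294+(-23.148))/3.66879=-11.22195, w=(-18.02294−(-23.148))/3.66879=1.39694
k=3: b·v=6.73×(-1.361)=-9.15953; √(2b)=3.66879; u=(-9.15953+(-5.6))/3.66879=-4.02300, w=(-9.15953−(-5.6))/3.66879=-0.97022

0: u=9.25545 w=-8.25387
1: u=-7.89984 w=-0.29623
2: u=-11.22195 w=1.39694
3: u=-4.02300 w=-0.97022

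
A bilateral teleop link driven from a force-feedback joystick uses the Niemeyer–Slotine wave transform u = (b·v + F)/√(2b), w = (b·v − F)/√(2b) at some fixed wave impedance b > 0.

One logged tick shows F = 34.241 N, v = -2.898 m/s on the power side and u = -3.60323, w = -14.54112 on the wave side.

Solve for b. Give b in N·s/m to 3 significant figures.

u + w = -18.1443;  u + w = √(2b)·v, so √(2b) = -18.1443/(-2.898) = 6.2610.
b = (√(2b))²/2 = 39.2000/2 = 19.6000.
(Check via u − w = 2F/√(2b): u − w = 10.9379, 2F/√(2b) = 10.9379.)

b = 19.6 N·s/m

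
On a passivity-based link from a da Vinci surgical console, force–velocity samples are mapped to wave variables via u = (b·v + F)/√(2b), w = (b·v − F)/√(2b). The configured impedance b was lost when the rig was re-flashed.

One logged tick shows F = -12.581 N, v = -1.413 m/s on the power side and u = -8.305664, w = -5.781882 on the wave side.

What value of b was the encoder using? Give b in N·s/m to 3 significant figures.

u + w = -14.087546;  u + w = √(2b)·v, so √(2b) = -14.087546/(-1.413) = 9.969955.
b = (√(2b))²/2 = 99.399997/2 = 49.699998.
(Check via u − w = 2F/√(2b): u − w = -2.523782, 2F/√(2b) = -2.523783.)

b = 49.7 N·s/m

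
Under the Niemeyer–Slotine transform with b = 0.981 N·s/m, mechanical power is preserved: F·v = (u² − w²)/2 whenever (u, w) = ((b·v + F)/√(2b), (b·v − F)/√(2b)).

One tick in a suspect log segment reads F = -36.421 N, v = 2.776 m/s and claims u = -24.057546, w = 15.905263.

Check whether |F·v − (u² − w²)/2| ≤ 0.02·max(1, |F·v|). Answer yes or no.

no

F·v = (-36.421)×2.776 = -101.104696 W.
(u² − w²)/2 = (578.765520 − 252.977391)/2 = 162.894064 W.
|Δ| = 263.998760;  2% of max(1, |F·v|) = 2.022094.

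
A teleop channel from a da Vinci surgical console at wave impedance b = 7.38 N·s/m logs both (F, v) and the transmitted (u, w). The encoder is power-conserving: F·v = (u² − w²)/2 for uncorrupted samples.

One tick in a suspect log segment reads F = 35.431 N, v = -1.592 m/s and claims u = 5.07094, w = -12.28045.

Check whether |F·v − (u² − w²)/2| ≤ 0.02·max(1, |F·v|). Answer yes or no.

F·v = 35.431×(-1.592) = -56.4062 W.
(u² − w²)/2 = (25.7144 − 150.8095)/2 = -62.5475 W.
|Δ| = 6.1414;  2% of max(1, |F·v|) = 1.1281.

no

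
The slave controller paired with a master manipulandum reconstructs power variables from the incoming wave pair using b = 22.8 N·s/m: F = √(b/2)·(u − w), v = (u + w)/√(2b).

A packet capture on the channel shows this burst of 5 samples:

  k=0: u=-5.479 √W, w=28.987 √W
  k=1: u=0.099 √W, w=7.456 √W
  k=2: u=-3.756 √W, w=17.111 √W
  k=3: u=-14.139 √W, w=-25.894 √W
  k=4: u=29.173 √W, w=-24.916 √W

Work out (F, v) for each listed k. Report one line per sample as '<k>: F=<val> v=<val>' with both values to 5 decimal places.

0: F=-116.37061 v=3.48123
1: F=-24.84009 v=1.11880
2: F=-70.45510 v=1.97770
3: F=39.68945 v=-5.92838
4: F=182.62548 v=0.63041

k=0: u−w=-34.46600, u+w=23.50800; √(b/2)=3.37639, √(2b)=6.75278; F=3.37639×(-34.466)=-116.37061, v=23.50800/6.75278=3.48123
k=1: u−w=-7.35700, u+w=7.55500; √(b/2)=3.37639, √(2b)=6.75278; F=3.37639×(-7.357)=-24.84009, v=7.55500/6.75278=1.11880
k=2: u−w=-20.86700, u+w=13.35500; √(b/2)=3.37639, √(2b)=6.75278; F=3.37639×(-20.867)=-70.45510, v=13.35500/6.75278=1.97770
k=3: u−w=11.75500, u+w=-40.03300; √(b/2)=3.37639, √(2b)=6.75278; F=3.37639×11.755=39.68945, v=-40.03300/6.75278=-5.92838
k=4: u−w=54.08900, u+w=4.25700; √(b/2)=3.37639, √(2b)=6.75278; F=3.37639×54.089=182.62548, v=4.25700/6.75278=0.63041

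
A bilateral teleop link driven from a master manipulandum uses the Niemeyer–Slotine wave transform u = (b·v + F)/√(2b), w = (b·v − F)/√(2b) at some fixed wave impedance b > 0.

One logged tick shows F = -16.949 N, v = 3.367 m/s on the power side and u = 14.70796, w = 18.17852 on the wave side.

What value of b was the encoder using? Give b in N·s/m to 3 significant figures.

b = 47.7 N·s/m

u + w = 32.88648;  u + w = √(2b)·v, so √(2b) = 32.88648/3.367 = 9.76729.
b = (√(2b))²/2 = 95.40004/2 = 47.70002.
(Check via u − w = 2F/√(2b): u − w = -3.47056, 2F/√(2b) = -3.47056.)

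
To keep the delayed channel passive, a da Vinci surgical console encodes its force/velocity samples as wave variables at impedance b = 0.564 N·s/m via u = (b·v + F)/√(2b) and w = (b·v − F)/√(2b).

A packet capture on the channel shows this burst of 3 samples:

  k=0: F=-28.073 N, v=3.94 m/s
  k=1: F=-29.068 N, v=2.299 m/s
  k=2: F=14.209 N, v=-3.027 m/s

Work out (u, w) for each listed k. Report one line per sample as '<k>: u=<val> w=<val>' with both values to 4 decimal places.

0: u=-24.3400 w=28.5245
1: u=-26.1483 w=28.5900
2: u=11.7711 w=-14.9860

k=0: b·v=0.564×3.94=2.2222; √(2b)=1.0621; u=(2.2222+(-28.073))/1.0621=-24.3400, w=(2.2222−(-28.073))/1.0621=28.5245
k=1: b·v=0.564×2.299=1.2966; √(2b)=1.0621; u=(1.2966+(-29.068))/1.0621=-26.1483, w=(1.2966−(-29.068))/1.0621=28.5900
k=2: b·v=0.564×(-3.027)=-1.7072; √(2b)=1.0621; u=(-1.7072+14.209)/1.0621=11.7711, w=(-1.7072−14.209)/1.0621=-14.9860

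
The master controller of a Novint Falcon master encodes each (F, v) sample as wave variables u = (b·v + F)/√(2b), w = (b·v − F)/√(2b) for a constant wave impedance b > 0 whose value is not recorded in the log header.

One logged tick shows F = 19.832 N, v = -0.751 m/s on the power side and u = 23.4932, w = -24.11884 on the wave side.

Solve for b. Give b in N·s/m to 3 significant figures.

u + w = -0.6256;  u + w = √(2b)·v, so √(2b) = -0.6256/(-0.751) = 0.8331.
b = (√(2b))²/2 = 0.6940/2 = 0.3470.
(Check via u − w = 2F/√(2b): u − w = 47.6120, 2F/√(2b) = 47.6115.)

b = 0.347 N·s/m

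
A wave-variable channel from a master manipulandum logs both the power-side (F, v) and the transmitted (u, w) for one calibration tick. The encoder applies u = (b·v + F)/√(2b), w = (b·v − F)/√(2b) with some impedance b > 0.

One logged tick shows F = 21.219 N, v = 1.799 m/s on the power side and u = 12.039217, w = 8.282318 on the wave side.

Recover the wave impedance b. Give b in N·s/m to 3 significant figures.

b = 63.8 N·s/m

u + w = 20.321535;  u + w = √(2b)·v, so √(2b) = 20.321535/1.799 = 11.296017.
b = (√(2b))²/2 = 127.600005/2 = 63.800003.
(Check via u − w = 2F/√(2b): u − w = 3.756899, 2F/√(2b) = 3.756899.)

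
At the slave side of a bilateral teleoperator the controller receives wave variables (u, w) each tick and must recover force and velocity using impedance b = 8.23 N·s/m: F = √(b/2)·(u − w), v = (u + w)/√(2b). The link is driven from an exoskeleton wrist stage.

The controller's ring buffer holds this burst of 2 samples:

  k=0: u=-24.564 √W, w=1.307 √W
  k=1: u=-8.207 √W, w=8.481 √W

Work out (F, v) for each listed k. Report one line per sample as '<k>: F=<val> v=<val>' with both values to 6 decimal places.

0: F=-52.480521 v=-5.732430
1: F=-33.852380 v=0.067536

k=0: u−w=-25.871000, u+w=-23.257000; √(b/2)=2.028546, √(2b)=4.057093; F=2.028546×(-25.871)=-52.480521, v=-23.257000/4.057093=-5.732430
k=1: u−w=-16.688000, u+w=0.274000; √(b/2)=2.028546, √(2b)=4.057093; F=2.028546×(-16.688)=-33.852380, v=0.274000/4.057093=0.067536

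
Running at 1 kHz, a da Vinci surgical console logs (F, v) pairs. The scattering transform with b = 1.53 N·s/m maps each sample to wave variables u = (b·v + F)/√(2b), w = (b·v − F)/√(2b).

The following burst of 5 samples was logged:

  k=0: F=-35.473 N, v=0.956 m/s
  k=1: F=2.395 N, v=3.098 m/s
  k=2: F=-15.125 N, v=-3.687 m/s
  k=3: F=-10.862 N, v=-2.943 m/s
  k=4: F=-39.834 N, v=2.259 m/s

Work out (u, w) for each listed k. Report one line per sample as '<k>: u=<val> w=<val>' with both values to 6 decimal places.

0: u=-19.442406 w=21.114723
1: u=4.078774 w=1.340513
2: u=-11.871195 w=5.421579
3: u=-8.783466 w=3.635318
4: u=-20.795764 w=24.747400

k=0: b·v=1.53×0.956=1.462680; √(2b)=1.749286; u=(1.462680+(-35.473))/1.749286=-19.442406, w=(1.462680−(-35.473))/1.749286=21.114723
k=1: b·v=1.53×3.098=4.739940; √(2b)=1.749286; u=(4.739940+2.395)/1.749286=4.078774, w=(4.739940−2.395)/1.749286=1.340513
k=2: b·v=1.53×(-3.687)=-5.641110; √(2b)=1.749286; u=(-5.641110+(-15.125))/1.749286=-11.871195, w=(-5.641110−(-15.125))/1.749286=5.421579
k=3: b·v=1.53×(-2.943)=-4.502790; √(2b)=1.749286; u=(-4.502790+(-10.862))/1.749286=-8.783466, w=(-4.502790−(-10.862))/1.749286=3.635318
k=4: b·v=1.53×2.259=3.456270; √(2b)=1.749286; u=(3.456270+(-39.834))/1.749286=-20.795764, w=(3.456270−(-39.834))/1.749286=24.747400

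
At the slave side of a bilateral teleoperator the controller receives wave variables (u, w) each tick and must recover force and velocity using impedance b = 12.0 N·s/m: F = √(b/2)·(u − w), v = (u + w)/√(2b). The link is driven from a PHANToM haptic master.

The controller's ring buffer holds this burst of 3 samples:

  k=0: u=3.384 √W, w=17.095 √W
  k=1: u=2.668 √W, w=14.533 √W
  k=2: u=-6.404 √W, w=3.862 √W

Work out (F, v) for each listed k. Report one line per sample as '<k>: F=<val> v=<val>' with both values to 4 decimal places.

0: F=-33.5850 v=4.1803
1: F=-29.0632 v=3.5111
2: F=-25.1465 v=-0.5189

k=0: u−w=-13.7110, u+w=20.4790; √(b/2)=2.4495, √(2b)=4.8990; F=2.4495×(-13.711)=-33.5850, v=20.4790/4.8990=4.1803
k=1: u−w=-11.8650, u+w=17.2010; √(b/2)=2.4495, √(2b)=4.8990; F=2.4495×(-11.865)=-29.0632, v=17.2010/4.8990=3.5111
k=2: u−w=-10.2660, u+w=-2.5420; √(b/2)=2.4495, √(2b)=4.8990; F=2.4495×(-10.266)=-25.1465, v=-2.5420/4.8990=-0.5189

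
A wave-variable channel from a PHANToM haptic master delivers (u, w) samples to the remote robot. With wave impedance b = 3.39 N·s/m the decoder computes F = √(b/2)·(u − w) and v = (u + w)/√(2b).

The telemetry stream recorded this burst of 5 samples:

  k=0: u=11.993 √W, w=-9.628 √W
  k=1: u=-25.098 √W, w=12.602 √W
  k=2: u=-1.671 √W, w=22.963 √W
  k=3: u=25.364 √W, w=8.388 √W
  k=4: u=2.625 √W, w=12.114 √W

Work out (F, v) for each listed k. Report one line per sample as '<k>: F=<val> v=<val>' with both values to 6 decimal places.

0: F=28.148848 v=0.908273
1: F=-49.082446 v=-4.799060
2: F=-32.071538 v=8.177143
3: F=22.101422 v=12.962378
4: F=-12.353935 v=5.660479

k=0: u−w=21.621000, u+w=2.365000; √(b/2)=1.301922, √(2b)=2.603843; F=1.301922×21.621=28.148848, v=2.365000/2.603843=0.908273
k=1: u−w=-37.700000, u+w=-12.496000; √(b/2)=1.301922, √(2b)=2.603843; F=1.301922×(-37.7)=-49.082446, v=-12.496000/2.603843=-4.799060
k=2: u−w=-24.634000, u+w=21.292000; √(b/2)=1.301922, √(2b)=2.603843; F=1.301922×(-24.634)=-32.071538, v=21.292000/2.603843=8.177143
k=3: u−w=16.976000, u+w=33.752000; √(b/2)=1.301922, √(2b)=2.603843; F=1.301922×16.976=22.101422, v=33.752000/2.603843=12.962378
k=4: u−w=-9.489000, u+w=14.739000; √(b/2)=1.301922, √(2b)=2.603843; F=1.301922×(-9.489)=-12.353935, v=14.739000/2.603843=5.660479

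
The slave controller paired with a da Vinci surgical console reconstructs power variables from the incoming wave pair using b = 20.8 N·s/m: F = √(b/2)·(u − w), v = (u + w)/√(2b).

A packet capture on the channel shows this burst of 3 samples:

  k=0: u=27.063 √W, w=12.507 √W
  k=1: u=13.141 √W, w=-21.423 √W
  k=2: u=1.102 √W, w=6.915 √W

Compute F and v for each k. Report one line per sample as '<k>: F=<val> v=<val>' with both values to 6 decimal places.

k=0: u−w=14.556000, u+w=39.570000; √(b/2)=3.224903, √(2b)=6.449806; F=3.224903×14.556=46.941690, v=39.570000/6.449806=6.135068
k=1: u−w=34.564000, u+w=-8.282000; √(b/2)=3.224903, √(2b)=6.449806; F=3.224903×34.564=111.465551, v=-8.282000/6.449806=-1.284070
k=2: u−w=-5.813000, u+w=8.017000; √(b/2)=3.224903, √(2b)=6.449806; F=3.224903×(-5.813)=-18.746362, v=8.017000/6.449806=1.242983

0: F=46.941690 v=6.135068
1: F=111.465551 v=-1.284070
2: F=-18.746362 v=1.242983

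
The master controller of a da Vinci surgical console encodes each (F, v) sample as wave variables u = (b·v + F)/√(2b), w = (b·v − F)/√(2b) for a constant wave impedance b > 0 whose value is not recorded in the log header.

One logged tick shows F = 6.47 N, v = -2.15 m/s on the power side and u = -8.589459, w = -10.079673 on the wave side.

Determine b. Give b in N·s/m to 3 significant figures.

u + w = -18.669132;  u + w = √(2b)·v, so √(2b) = -18.669132/(-2.15) = 8.683317.
b = (√(2b))²/2 = 75.399998/2 = 37.699999.
(Check via u − w = 2F/√(2b): u − w = 1.490214, 2F/√(2b) = 1.490214.)

b = 37.7 N·s/m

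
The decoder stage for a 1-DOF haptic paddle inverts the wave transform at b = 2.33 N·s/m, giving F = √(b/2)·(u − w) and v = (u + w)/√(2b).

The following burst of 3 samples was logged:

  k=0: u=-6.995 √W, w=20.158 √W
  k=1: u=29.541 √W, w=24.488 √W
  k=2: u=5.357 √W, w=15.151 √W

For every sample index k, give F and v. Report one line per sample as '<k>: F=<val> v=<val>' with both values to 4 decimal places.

k=0: u−w=-27.1530, u+w=13.1630; √(b/2)=1.0794, √(2b)=2.1587; F=1.0794×(-27.153)=-29.3076, v=13.1630/2.1587=6.0976
k=1: u−w=5.0530, u+w=54.0290; √(b/2)=1.0794, √(2b)=2.1587; F=1.0794×5.053=5.4540, v=54.0290/2.1587=25.0285
k=2: u−w=-9.7940, u+w=20.5080; √(b/2)=1.0794, √(2b)=2.1587; F=1.0794×(-9.794)=-10.5712, v=20.5080/2.1587=9.5001

0: F=-29.3076 v=6.0976
1: F=5.4540 v=25.0285
2: F=-10.5712 v=9.5001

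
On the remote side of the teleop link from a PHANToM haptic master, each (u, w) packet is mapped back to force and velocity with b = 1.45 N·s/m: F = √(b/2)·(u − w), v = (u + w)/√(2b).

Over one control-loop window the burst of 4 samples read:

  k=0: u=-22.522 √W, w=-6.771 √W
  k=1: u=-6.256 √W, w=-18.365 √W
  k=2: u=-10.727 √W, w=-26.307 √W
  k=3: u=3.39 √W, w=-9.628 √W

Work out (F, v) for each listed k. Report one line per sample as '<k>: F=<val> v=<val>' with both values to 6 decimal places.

0: F=-13.411493 v=-17.201442
1: F=10.310442 v=-14.457949
2: F=13.265892 v=-21.747114
3: F=11.084428 v=-3.663080

k=0: u−w=-15.751000, u+w=-29.293000; √(b/2)=0.851469, √(2b)=1.702939; F=0.851469×(-15.751)=-13.411493, v=-29.293000/1.702939=-17.201442
k=1: u−w=12.109000, u+w=-24.621000; √(b/2)=0.851469, √(2b)=1.702939; F=0.851469×12.109=10.310442, v=-24.621000/1.702939=-14.457949
k=2: u−w=15.580000, u+w=-37.034000; √(b/2)=0.851469, √(2b)=1.702939; F=0.851469×15.58=13.265892, v=-37.034000/1.702939=-21.747114
k=3: u−w=13.018000, u+w=-6.238000; √(b/2)=0.851469, √(2b)=1.702939; F=0.851469×13.018=11.084428, v=-6.238000/1.702939=-3.663080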